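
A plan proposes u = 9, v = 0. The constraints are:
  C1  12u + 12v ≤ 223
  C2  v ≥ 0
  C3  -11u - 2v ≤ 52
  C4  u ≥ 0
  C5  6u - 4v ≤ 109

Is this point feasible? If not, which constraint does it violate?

C1: 108 ≤ 223 ✓
C2: 0 ≥ 0 ✓
C3: -99 ≤ 52 ✓
C4: 9 ≥ 0 ✓
C5: 54 ≤ 109 ✓

feasible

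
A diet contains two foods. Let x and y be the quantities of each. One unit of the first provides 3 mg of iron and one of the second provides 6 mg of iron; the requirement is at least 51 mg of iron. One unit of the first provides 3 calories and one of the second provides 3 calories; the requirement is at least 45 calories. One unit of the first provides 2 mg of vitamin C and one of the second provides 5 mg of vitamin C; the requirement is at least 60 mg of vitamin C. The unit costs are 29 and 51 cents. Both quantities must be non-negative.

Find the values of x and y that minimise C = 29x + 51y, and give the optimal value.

Extreme points and C = 29x + 51y:
  (0, 15) → C = 765
  (30, 0) → C = 870
  (5, 10) → C = 655
The feasible region is unbounded (it extends along (0, 1), (1, 0)), but C strictly increases along every unbounded feasible direction, so there is no improving ray and the minimum is attained at a vertex.

x = 5, y = 10, minimum C = 655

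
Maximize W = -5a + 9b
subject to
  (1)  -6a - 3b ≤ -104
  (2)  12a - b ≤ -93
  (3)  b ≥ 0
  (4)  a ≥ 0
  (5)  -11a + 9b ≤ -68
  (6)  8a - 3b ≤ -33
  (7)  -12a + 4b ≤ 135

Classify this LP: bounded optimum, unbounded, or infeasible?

The boundaries 8a - 3b = -33 and -12a + 4b = 135 meet at (-273/4, -171), but that point violates -6a - 3b ≤ -104. Every candidate vertex is excluded by some other constraint, so the feasible region is empty.

infeasible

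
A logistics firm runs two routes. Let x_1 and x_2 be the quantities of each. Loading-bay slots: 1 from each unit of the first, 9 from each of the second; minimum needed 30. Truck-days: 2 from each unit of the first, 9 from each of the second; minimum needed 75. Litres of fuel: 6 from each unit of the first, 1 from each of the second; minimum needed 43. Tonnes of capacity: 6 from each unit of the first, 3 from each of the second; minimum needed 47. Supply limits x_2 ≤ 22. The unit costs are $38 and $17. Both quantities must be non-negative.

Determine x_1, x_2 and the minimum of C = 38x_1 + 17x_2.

x_1 = 6, x_2 = 7, minimum C = 347

Feasible corners and C = 38x_1 + 17x_2:
  (75/2, 0) → C = 1425
  (6, 7) → C = 347
  (7/2, 22) → C = 507
The feasible region is unbounded (it extends along (1, 0)), but C strictly increases along every unbounded feasible direction, so there is no improving ray and the minimum is attained at a vertex.

The optimum lies where 2x_1 + 9x_2 = 75 and 6x_1 + x_2 = 43.
Solving simultaneously gives x_1 = 6, x_2 = 7.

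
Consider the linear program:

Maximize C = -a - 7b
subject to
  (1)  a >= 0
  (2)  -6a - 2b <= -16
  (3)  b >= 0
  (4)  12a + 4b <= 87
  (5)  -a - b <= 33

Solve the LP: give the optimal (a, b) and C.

Feasible corners and C = -a - 7b:
  (0, 8) → C = -56
  (0, 87/4) → C = -609/4
  (8/3, 0) → C = -8/3
  (29/4, 0) → C = -29/4

At the optimal vertex, -6a - 2b = -16 and b = 0.
Solving simultaneously gives a = 8/3, b = 0.

a = 8/3, b = 0, maximum C = -8/3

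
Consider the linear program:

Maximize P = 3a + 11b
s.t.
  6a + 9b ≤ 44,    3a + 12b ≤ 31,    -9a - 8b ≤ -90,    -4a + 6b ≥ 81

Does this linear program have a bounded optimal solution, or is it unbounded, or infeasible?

The boundaries 6a + 9b = 44 and -9a - 8b = -90 meet at (458/33, -48/11), but that point violates -4a + 6b ≥ 81. Every candidate vertex is excluded by some other constraint, so the feasible region is empty.

infeasible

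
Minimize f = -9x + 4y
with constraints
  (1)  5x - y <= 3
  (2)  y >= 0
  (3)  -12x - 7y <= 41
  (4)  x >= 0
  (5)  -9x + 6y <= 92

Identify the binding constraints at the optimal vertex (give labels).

Extreme points and f = -9x + 4y:
  (3/5, 0) → f = -27/5
  (110/21, 487/21) → f = 958/21
  (0, 0) → f = 0
  (0, 46/3) → f = 184/3

The minimum is at (3/5, 0). Substituting into each constraint, equality holds for (1) and (2); the remaining constraints have slack.

(1) and (2)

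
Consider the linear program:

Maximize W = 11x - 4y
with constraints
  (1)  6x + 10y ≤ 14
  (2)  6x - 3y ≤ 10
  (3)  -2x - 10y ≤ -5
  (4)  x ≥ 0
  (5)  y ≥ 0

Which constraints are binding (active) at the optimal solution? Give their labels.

Vertices and W = 11x - 4y:
  (71/39, 4/13) → W = 733/39
  (0, 7/5) → W = -28/5
  (115/66, 5/33) → W = 1225/66
  (0, 1/2) → W = -2

The maximum is at (71/39, 4/13). Substituting into each constraint, equality holds for (1) and (2); the remaining constraints have slack.

(1) and (2)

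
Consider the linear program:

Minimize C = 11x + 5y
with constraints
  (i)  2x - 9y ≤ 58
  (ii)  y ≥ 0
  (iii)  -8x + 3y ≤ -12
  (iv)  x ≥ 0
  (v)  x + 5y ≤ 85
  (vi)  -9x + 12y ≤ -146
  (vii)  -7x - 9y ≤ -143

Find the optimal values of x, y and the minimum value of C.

Corner points and C = 11x + 5y:
  (29, 0) → C = 319
  (1055/19, 112/19) → C = 12165/19
  (143/7, 0) → C = 1573/7
  (1750/57, 619/57) → C = 22345/57
  (202/11, 53/33) → C = 6931/33

The optimum lies where -9x + 12y = -146 and -7x - 9y = -143.
Solving simultaneously gives x = 202/11, y = 53/33.

x = 202/11, y = 53/33, minimum C = 6931/33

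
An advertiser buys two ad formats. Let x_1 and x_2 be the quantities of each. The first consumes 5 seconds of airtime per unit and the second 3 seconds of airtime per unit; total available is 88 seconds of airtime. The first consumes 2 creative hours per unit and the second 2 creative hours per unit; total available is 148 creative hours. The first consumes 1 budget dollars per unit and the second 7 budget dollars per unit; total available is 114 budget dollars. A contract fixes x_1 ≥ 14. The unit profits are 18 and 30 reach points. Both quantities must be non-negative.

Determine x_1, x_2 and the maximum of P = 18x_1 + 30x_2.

x_1 = 14, x_2 = 6, maximum P = 432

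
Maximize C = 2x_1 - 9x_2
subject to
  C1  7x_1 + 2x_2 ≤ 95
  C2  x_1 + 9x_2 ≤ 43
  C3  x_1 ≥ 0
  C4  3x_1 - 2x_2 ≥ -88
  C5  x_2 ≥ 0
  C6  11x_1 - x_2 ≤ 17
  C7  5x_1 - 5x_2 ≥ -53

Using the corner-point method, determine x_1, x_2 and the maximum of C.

x_1 = 17/11, x_2 = 0, maximum C = 34/11

Vertices and C = 2x_1 - 9x_2:
  (0, 43/9) → C = -43
  (49/25, 114/25) → C = -928/25
  (0, 0) → C = 0
  (17/11, 0) → C = 34/11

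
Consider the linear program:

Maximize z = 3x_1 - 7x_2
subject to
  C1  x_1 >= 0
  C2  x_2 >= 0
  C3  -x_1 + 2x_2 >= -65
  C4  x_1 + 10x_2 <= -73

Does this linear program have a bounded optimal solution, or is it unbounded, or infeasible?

infeasible

The boundaries x_1 = 0 and x_2 = 0 meet at (0, 0), but that point violates x_1 + 10x_2 ≤ -73. Every candidate vertex is excluded by some other constraint, so the feasible region is empty.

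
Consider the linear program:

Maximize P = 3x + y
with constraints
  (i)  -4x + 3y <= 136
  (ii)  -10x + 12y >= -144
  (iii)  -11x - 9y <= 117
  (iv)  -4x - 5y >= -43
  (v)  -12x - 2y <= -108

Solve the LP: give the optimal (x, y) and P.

x = 618/49, y = -73/49, maximum P = 1781/49

Vertices and P = 3x + y:
  (618/49, -73/49) → P = 1781/49
  (396/41, -162/41) → P = 1026/41
  (227/26, 21/13) → P = 723/26

The binding constraints are -10x + 12y = -144 and -4x - 5y = -43.
Solving simultaneously gives x = 618/49, y = -73/49.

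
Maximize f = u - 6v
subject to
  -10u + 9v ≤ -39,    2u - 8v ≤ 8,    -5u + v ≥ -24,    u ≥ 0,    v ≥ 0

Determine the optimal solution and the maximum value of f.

Vertices and f = u - 6v:
  (177/35, 9/7) → f = -93/35
  (39/10, 0) → f = 39/10
  (92/19, 4/19) → f = 68/19
  (4, 0) → f = 4

The binding constraints are 2u - 8v = 8 and v = 0.
Solving simultaneously gives u = 4, v = 0.

u = 4, v = 0, maximum f = 4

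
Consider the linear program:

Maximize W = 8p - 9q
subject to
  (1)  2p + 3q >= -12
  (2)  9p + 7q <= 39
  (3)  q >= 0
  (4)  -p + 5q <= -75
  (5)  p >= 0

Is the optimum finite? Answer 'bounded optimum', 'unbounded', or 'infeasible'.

The boundaries 2p + 3q = -12 and 9p + 7q = 39 meet at (201/13, -186/13), but that point violates q ≥ 0. Every candidate vertex is excluded by some other constraint, so the feasible region is empty.

infeasible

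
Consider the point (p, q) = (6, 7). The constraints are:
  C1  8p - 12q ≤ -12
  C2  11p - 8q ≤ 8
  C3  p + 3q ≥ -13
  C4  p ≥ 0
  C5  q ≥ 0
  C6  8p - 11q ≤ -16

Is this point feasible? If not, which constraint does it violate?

Constraint C2: 11p - 8q = 10, which is not ≤ 8. All other constraints are satisfied.

not feasible — violates C2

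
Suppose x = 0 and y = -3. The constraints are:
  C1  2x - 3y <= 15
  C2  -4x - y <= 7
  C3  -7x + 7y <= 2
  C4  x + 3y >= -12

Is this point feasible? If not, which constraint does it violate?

feasible

C1: 9 ≤ 15 ✓
C2: 3 ≤ 7 ✓
C3: -21 ≤ 2 ✓
C4: -9 ≥ -12 ✓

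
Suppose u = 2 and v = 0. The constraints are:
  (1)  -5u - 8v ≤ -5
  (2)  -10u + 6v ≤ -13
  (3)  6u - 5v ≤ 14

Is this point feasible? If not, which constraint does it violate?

(1): -10 ≤ -5 ✓
(2): -20 ≤ -13 ✓
(3): 12 ≤ 14 ✓

feasible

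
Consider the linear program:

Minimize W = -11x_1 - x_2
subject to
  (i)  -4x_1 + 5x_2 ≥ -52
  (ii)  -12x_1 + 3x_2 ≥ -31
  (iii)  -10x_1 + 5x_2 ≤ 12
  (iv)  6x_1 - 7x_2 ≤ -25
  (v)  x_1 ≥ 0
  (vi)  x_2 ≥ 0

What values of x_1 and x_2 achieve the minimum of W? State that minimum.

Corner points and W = -11x_1 - x_2:
  (191/30, 227/15) → W = -511/6
  (146/33, 81/11) → W = -1849/33
  (41/40, 89/20) → W = -629/40

x_1 = 191/30, x_2 = 227/15, minimum W = -511/6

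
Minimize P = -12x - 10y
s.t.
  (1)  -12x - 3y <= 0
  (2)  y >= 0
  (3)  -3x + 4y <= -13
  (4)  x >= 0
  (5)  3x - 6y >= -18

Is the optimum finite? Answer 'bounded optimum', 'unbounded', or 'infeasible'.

unbounded

From the feasible point (13/3, 0), moving in the direction (1, 0) keeps every constraint satisfied while P decreases without bound.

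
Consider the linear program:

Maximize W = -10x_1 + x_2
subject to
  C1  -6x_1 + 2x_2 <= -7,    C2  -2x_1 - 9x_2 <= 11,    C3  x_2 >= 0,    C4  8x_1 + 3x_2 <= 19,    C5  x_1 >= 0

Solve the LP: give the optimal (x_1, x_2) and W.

Extreme points and W = -10x_1 + x_2:
  (7/6, 0) → W = -35/3
  (59/34, 29/17) → W = -266/17
  (19/8, 0) → W = -95/4

The binding constraints are -6x_1 + 2x_2 = -7 and x_2 = 0.
Solving simultaneously gives x_1 = 7/6, x_2 = 0.

x_1 = 7/6, x_2 = 0, maximum W = -35/3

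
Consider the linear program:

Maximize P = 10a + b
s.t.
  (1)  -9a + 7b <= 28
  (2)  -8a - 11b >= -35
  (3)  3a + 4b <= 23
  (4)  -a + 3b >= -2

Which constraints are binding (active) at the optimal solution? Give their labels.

(2) and (4)

Feasible corners and P = 10a + b:
  (-63/155, 539/155) → P = -91/155
  (-49/10, -23/10) → P = -513/10
  (127/35, 19/35) → P = 1289/35

The maximum is at (127/35, 19/35). Substituting into each constraint, equality holds for (2) and (4); the remaining constraints have slack.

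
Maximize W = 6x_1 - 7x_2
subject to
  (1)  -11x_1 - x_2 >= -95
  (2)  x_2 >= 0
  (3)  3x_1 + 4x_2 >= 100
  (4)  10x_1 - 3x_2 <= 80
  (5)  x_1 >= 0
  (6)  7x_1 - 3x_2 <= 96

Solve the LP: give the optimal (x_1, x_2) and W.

Feasible corners and W = 6x_1 - 7x_2:
  (280/41, 815/41) → W = -4025/41
  (0, 95) → W = -665
  (0, 25) → W = -175

The binding constraints are -11x_1 - x_2 = -95 and 3x_1 + 4x_2 = 100.
Solving simultaneously gives x_1 = 280/41, x_2 = 815/41.

x_1 = 280/41, x_2 = 815/41, maximum W = -4025/41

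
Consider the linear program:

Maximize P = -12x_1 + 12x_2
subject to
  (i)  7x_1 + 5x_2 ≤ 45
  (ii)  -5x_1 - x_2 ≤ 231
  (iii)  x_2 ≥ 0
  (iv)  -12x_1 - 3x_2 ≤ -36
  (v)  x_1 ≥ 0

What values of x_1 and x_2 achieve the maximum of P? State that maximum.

x_1 = 15/13, x_2 = 96/13, maximum P = 972/13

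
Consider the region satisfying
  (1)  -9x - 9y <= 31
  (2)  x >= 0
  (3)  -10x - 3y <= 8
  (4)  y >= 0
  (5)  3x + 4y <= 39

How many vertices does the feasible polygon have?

3

Intersecting each pair of boundary lines and keeping only the points that satisfy every inequality leaves:
  (0, 0)
  (0, 39/4)
  (13, 0)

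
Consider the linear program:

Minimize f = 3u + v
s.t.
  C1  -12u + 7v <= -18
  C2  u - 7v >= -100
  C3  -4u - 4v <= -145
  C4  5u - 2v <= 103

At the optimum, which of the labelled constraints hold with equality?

C2 and C3

Vertices and f = 3u + v:
  (615/32, 545/32) → f = 1195/16
  (307/11, 201/11) → f = 102
  (351/14, 313/28) → f = 2419/28

The minimum is at (615/32, 545/32). Substituting into each constraint, equality holds for C2 and C3; the remaining constraints have slack.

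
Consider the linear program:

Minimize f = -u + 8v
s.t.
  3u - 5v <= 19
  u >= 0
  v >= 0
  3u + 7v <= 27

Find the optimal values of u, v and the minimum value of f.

u = 19/3, v = 0, minimum f = -19/3

The optimum lies where 3u - 5v = 19 and v = 0.
Solving simultaneously gives u = 19/3, v = 0.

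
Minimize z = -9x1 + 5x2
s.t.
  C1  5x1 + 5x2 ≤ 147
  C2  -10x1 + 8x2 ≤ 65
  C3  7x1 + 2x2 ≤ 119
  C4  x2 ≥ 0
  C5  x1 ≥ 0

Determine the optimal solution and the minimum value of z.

x1 = 17, x2 = 0, minimum z = -153

The optimum lies where 7x1 + 2x2 = 119 and x2 = 0.
Solving simultaneously gives x1 = 17, x2 = 0.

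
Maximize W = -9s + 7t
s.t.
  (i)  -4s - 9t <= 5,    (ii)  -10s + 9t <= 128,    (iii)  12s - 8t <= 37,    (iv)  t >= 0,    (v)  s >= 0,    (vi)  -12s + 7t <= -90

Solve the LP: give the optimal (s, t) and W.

Corner points and W = -9s + 7t:
  (1357/28, 953/14) → W = 1129/28
  (853/19, 1218/19) → W = 849/19
  (461/12, 53) → W = 101/4

s = 853/19, t = 1218/19, maximum W = 849/19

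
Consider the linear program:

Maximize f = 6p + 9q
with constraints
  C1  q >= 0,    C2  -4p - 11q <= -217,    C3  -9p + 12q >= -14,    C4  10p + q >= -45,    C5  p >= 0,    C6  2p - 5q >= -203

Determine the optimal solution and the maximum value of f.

p = 358/3, q = 265/3, maximum f = 1511

Extreme points and f = 6p + 9q:
  (394/21, 271/21) → f = 1601/7
  (0, 217/11) → f = 1953/11
  (358/3, 265/3) → f = 1511
  (0, 203/5) → f = 1827/5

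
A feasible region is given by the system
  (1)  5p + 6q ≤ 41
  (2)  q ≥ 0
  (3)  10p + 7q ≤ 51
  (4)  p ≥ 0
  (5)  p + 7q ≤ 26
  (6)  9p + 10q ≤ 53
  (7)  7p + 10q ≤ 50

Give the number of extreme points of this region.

5

Of the 21 pairwise boundary intersections, those satisfying every inequality are:
  (51/10, 0)
  (0, 0)
  (139/37, 71/37)
  (0, 26/7)
  (111/53, 181/53)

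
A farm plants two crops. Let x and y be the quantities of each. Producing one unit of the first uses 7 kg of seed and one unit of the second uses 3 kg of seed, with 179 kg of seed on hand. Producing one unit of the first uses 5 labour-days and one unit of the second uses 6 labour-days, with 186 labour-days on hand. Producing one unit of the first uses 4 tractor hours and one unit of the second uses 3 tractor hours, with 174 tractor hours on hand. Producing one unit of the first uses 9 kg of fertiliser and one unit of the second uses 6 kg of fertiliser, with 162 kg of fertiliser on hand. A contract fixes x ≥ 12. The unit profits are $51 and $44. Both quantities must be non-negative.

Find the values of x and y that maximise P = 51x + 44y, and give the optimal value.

x = 12, y = 9, maximum P = 1008

Feasible corners and P = 51x + 44y:
  (18, 0) → P = 918
  (12, 0) → P = 612
  (12, 9) → P = 1008

At the optimal vertex, 9x + 6y = 162 and x = 12.
Solving simultaneously gives x = 12, y = 9.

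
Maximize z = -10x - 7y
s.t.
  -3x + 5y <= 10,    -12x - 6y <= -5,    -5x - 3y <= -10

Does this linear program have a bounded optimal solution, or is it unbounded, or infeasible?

unbounded

From the feasible point (10/17, 40/17), moving in the direction (3, -5) keeps every constraint satisfied while z increases without bound.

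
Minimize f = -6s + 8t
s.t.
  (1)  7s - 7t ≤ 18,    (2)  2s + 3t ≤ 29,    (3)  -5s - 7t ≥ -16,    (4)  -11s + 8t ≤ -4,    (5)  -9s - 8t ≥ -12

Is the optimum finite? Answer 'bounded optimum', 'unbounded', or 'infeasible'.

bounded optimum

Feasible corners and f = -6s + 8t:
  (-116/21, -170/21) → f = -664/21
  (228/119, -78/119) → f = -1992/119
  (4/5, 3/5) → f = 0
The feasible region has finitely many vertices and no improving ray; the minimum is -664/21 at (-116/21, -170/21).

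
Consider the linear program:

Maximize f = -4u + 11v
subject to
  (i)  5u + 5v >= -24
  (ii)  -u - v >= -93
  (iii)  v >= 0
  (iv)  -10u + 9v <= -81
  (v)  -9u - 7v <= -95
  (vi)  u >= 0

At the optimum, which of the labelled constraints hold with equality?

(ii) and (iv)

Extreme points and f = -4u + 11v:
  (93, 0) → f = -372
  (918/19, 849/19) → f = 5667/19
  (95/9, 0) → f = -380/9
  (1422/151, 221/151) → f = -3257/151

The maximum is at (918/19, 849/19). Substituting into each constraint, equality holds for (ii) and (iv); the remaining constraints have slack.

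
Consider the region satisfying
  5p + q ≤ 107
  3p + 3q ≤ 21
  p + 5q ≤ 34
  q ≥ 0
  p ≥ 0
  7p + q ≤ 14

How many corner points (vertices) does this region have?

Of the 15 pairwise boundary intersections, those satisfying every inequality are:
  (1/4, 27/4)
  (7/6, 35/6)
  (0, 34/5)
  (0, 0)
  (2, 0)

5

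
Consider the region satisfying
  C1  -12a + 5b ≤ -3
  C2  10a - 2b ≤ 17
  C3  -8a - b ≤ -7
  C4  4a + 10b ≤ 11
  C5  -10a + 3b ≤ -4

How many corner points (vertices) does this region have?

3

Of the 10 pairwise boundary intersections, those satisfying every inequality are:
  (31/26, -33/13)
  (16/9, 7/18)
  (59/76, 15/19)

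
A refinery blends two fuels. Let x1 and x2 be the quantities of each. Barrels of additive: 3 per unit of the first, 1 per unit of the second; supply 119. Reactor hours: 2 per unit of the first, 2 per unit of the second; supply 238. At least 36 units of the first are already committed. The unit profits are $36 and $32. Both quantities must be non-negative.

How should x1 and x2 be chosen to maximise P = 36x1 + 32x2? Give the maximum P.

Extreme points and P = 36x1 + 32x2:
  (119/3, 0) → P = 1428
  (36, 0) → P = 1296
  (36, 11) → P = 1648

The optimum lies where 3x1 + x2 = 119 and x1 = 36.
Solving simultaneously gives x1 = 36, x2 = 11.

x1 = 36, x2 = 11, maximum P = 1648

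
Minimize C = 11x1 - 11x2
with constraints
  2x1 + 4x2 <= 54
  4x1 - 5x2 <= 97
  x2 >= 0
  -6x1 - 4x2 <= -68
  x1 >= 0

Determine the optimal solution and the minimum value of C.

x1 = 7/2, x2 = 47/4, minimum C = -363/4

Corner points and C = 11x1 - 11x2:
  (329/13, 11/13) → C = 3498/13
  (7/2, 47/4) → C = -363/4
  (97/4, 0) → C = 1067/4
  (34/3, 0) → C = 374/3

The optimum lies where 2x1 + 4x2 = 54 and -6x1 - 4x2 = -68.
Solving simultaneously gives x1 = 7/2, x2 = 47/4.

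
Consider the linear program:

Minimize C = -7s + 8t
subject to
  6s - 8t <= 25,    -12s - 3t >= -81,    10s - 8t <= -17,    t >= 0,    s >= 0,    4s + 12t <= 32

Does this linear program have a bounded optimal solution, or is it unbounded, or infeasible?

Corner points and C = -7s + 8t:
  (0, 17/8) → C = 17
  (13/38, 97/38) → C = 685/38
  (0, 8/3) → C = 64/3
The feasible region has finitely many vertices and no improving ray; the minimum is 17 at (0, 17/8).

bounded optimum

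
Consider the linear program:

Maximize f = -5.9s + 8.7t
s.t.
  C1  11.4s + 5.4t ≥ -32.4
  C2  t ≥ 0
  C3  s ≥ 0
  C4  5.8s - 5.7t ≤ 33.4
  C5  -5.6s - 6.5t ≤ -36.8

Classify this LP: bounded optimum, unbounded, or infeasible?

unbounded

From the feasible point (0, 368/65), moving in the direction (0, 1) keeps every constraint satisfied while f increases without bound.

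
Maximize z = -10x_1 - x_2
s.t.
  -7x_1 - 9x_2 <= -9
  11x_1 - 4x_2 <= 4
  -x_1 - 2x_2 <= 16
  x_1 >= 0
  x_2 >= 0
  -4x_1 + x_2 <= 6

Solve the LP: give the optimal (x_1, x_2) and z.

Vertices and z = -10x_1 - x_2:
  (72/127, 71/127) → z = -791/127
  (0, 1) → z = -1
  (0, 6) → z = -6
The feasible region is unbounded (it extends along (1, 4), (4, 11)), but z strictly decreases along every unbounded feasible direction, so there is no improving ray and the maximum is attained at a vertex.

The optimum lies where -7x_1 - 9x_2 = -9 and x_1 = 0.
Solving simultaneously gives x_1 = 0, x_2 = 1.

x_1 = 0, x_2 = 1, maximum z = -1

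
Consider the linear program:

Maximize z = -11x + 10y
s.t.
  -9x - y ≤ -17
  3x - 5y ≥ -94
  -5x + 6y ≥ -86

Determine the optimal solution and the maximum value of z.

x = -3/16, y = 299/16, maximum z = 3023/16

Extreme points and z = -11x + 10y:
  (-3/16, 299/16) → z = 3023/16
  (188/59, -689/59) → z = -8958/59
  (142, 104) → z = -522

At the optimal vertex, -9x - y = -17 and 3x - 5y = -94.
Solving simultaneously gives x = -3/16, y = 299/16.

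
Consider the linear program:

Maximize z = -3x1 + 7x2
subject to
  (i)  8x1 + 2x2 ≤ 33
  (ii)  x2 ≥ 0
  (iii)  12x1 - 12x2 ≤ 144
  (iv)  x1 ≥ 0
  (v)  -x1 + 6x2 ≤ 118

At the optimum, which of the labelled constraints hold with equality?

Extreme points and z = -3x1 + 7x2:
  (33/8, 0) → z = -99/8
  (0, 33/2) → z = 231/2
  (0, 0) → z = 0

The maximum is at (0, 33/2). Substituting into each constraint, equality holds for (i) and (iv); the remaining constraints have slack.

(i) and (iv)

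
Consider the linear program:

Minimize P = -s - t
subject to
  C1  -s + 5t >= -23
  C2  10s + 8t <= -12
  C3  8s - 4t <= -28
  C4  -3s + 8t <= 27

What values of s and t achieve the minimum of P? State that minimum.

s = -3, t = 9/4, minimum P = 3/4

Vertices and P = -s - t:
  (-58/9, -53/9) → P = 37/3
  (-319/7, -96/7) → P = 415/7
  (-34/13, 23/13) → P = 11/13
  (-3, 9/4) → P = 3/4

The binding constraints are 10s + 8t = -12 and -3s + 8t = 27.
Solving simultaneously gives s = -3, t = 9/4.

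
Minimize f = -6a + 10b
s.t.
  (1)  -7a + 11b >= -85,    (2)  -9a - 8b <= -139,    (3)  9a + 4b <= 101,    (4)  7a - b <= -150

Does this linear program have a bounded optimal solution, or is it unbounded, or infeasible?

Corner points and f = -6a + 10b:
  (-1061/65, 2323/65) → f = 29596/65
  (-499/37, 2057/37) → f = 23564/37
The feasible region has finitely many vertices and no improving ray; the minimum is 29596/65 at (-1061/65, 2323/65).

bounded optimum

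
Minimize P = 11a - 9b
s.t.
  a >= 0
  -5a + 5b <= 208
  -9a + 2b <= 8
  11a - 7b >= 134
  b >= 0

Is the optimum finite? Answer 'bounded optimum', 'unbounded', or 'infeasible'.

bounded optimum

Vertices and P = 11a - 9b:
  (1063/10, 1479/10) → P = -809/5
  (134/11, 0) → P = 134
The feasible region has finitely many vertices and no improving ray; the minimum is -809/5 at (1063/10, 1479/10).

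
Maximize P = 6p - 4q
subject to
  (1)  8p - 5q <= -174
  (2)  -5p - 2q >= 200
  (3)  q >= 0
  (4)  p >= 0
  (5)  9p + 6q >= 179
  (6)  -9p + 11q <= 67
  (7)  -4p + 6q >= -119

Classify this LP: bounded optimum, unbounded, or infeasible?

infeasible

The boundaries -9p + 11q = 67 and -4p + 6q = -119 meet at (-1711/10, -1339/10), but that point violates q ≥ 0. Every candidate vertex is excluded by some other constraint, so the feasible region is empty.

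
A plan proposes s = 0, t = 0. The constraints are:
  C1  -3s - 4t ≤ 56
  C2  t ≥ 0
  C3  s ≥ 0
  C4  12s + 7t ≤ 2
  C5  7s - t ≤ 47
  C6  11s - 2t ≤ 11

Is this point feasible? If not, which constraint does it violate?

C1: 0 ≤ 56 ✓
C2: 0 ≥ 0 ✓
C3: 0 ≥ 0 ✓
C4: 0 ≤ 2 ✓
C5: 0 ≤ 47 ✓
C6: 0 ≤ 11 ✓

feasible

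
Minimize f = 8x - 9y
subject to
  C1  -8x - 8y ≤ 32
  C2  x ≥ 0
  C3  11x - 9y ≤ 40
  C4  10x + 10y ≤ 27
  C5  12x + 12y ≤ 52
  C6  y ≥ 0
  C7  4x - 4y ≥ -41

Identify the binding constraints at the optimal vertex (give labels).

C2 and C4

Extreme points and f = 8x - 9y:
  (0, 27/10) → f = -243/10
  (0, 0) → f = 0
  (27/10, 0) → f = 108/5

The minimum is at (0, 27/10). Substituting into each constraint, equality holds for C2 and C4; the remaining constraints have slack.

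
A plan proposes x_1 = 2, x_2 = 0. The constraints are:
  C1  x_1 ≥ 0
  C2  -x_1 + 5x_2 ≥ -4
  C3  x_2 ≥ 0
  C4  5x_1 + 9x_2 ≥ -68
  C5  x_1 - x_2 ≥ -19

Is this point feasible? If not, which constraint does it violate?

C1: 2 ≥ 0 ✓
C2: -2 ≥ -4 ✓
C3: 0 ≥ 0 ✓
C4: 10 ≥ -68 ✓
C5: 2 ≥ -19 ✓

feasible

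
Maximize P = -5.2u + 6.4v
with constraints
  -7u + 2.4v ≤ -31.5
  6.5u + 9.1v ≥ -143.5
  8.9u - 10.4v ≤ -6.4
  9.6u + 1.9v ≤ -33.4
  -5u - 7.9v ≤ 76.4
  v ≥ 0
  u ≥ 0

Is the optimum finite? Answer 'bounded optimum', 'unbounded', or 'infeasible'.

The boundaries -7u + 2.4v = -31.5 and 8.9u - 10.4v = -6.4 meet at (4287/643, 32515/5144), but that point violates 9.6u + 1.9v ≤ -33.4. Every candidate vertex is excluded by some other constraint, so the feasible region is empty.

infeasible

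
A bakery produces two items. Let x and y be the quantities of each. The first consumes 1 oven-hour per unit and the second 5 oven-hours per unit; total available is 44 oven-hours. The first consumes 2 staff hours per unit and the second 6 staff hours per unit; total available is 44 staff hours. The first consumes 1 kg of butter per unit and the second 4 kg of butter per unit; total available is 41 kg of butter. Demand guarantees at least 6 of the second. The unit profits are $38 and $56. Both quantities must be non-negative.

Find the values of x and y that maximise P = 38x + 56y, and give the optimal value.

x = 4, y = 6, maximum P = 488

Extreme points and P = 38x + 56y:
  (0, 22/3) → P = 1232/3
  (0, 6) → P = 336
  (4, 6) → P = 488

The binding constraints are 2x + 6y = 44 and y = 6.
Solving simultaneously gives x = 4, y = 6.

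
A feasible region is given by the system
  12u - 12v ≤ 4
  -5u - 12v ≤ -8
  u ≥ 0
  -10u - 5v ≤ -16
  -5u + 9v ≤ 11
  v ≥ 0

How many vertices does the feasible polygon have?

Pairwise boundary intersections that survive every other constraint:
  (53/45, 38/45)
  (7/2, 19/6)
  (89/115, 38/23)

3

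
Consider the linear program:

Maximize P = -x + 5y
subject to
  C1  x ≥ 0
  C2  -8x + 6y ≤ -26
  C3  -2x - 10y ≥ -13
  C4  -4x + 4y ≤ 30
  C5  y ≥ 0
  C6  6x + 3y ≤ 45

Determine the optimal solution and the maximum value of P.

Feasible corners and P = -x + 5y:
  (169/46, 13/23) → P = -39/46
  (13/4, 0) → P = -13/4
  (13/2, 0) → P = -13/2

The optimum lies where -8x + 6y = -26 and -2x - 10y = -13.
Solving simultaneously gives x = 169/46, y = 13/23.

x = 169/46, y = 13/23, maximum P = -39/46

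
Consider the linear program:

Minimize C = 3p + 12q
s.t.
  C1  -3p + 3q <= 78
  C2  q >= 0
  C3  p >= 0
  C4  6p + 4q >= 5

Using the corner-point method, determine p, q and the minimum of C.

Corner points and C = 3p + 12q:
  (0, 26) → C = 312
  (5/6, 0) → C = 5/2
  (0, 5/4) → C = 15
The feasible region is unbounded (it extends along (1, 1), (1, 0)), but C strictly increases along every unbounded feasible direction, so there is no improving ray and the minimum is attained at a vertex.

The optimum lies where q = 0 and 6p + 4q = 5.
Solving simultaneously gives p = 5/6, q = 0.

p = 5/6, q = 0, minimum C = 5/2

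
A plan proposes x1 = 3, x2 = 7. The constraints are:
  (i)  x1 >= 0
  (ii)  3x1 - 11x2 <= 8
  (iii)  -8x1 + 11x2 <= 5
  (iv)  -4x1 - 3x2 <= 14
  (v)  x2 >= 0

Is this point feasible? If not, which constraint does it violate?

not feasible — violates (iii)

Constraint (iii): -8x1 + 11x2 = 53, which is not ≤ 5. All other constraints are satisfied.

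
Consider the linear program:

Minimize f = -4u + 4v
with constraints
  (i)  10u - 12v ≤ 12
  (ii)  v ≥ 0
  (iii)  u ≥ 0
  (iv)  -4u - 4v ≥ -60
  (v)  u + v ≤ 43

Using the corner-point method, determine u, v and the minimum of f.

Extreme points and f = -4u + 4v:
  (6/5, 0) → f = -24/5
  (96/11, 69/11) → f = -108/11
  (0, 0) → f = 0
  (0, 15) → f = 60

The optimum lies where 10u - 12v = 12 and -4u - 4v = -60.
Solving simultaneously gives u = 96/11, v = 69/11.

u = 96/11, v = 69/11, minimum f = -108/11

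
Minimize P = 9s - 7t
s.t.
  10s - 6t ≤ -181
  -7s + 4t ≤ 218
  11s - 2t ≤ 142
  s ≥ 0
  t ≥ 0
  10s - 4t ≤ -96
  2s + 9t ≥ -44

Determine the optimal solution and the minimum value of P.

s = 502/15, t = 1696/15, minimum P = -7354/15

Extreme points and P = 9s - 7t:
  (0, 181/6) → P = -1267/6
  (37/5, 85/2) → P = -2309/10
  (502/15, 1696/15) → P = -7354/15
  (0, 109/2) → P = -763/2
  (95/3, 619/6) → P = -2623/6

At the optimal vertex, -7s + 4t = 218 and 11s - 2t = 142.
Solving simultaneously gives s = 502/15, t = 1696/15.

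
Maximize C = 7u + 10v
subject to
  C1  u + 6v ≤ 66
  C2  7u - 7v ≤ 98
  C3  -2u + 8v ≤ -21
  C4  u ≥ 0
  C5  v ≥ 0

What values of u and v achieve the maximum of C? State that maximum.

Corner points and C = 7u + 10v:
  (91/6, 7/6) → C = 707/6
  (14, 0) → C = 98
  (21/2, 0) → C = 147/2

The optimum lies where 7u - 7v = 98 and -2u + 8v = -21.
Solving simultaneously gives u = 91/6, v = 7/6.

u = 91/6, v = 7/6, maximum C = 707/6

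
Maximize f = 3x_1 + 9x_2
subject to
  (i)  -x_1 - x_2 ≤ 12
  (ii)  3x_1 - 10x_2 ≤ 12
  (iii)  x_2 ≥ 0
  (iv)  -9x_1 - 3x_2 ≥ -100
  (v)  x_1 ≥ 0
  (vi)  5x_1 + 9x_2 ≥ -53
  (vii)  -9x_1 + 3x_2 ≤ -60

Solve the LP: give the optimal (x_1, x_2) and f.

x_1 = 80/9, x_2 = 20/3, maximum f = 260/3

Feasible corners and f = 3x_1 + 9x_2:
  (1036/99, 64/33) → f = 1612/33
  (188/27, 8/9) → f = 260/9
  (80/9, 20/3) → f = 260/3

The binding constraints are -9x_1 - 3x_2 = -100 and -9x_1 + 3x_2 = -60.
Solving simultaneously gives x_1 = 80/9, x_2 = 20/3.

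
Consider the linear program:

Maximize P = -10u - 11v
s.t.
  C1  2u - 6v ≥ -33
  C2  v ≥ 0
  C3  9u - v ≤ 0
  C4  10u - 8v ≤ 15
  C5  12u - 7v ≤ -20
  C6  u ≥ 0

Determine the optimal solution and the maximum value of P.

u = 0, v = 20/7, maximum P = -220/7

Feasible corners and P = -10u - 11v:
  (33/52, 297/52) → P = -3597/52
  (0, 11/2) → P = -121/2
  (20/51, 60/17) → P = -2180/51
  (0, 20/7) → P = -220/7

The binding constraints are 12u - 7v = -20 and u = 0.
Solving simultaneously gives u = 0, v = 20/7.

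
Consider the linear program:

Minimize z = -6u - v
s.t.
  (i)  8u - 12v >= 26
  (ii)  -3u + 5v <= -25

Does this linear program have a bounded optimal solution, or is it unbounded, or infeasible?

unbounded

From the feasible point (-85/2, -61/2), moving in the direction (5, 3) keeps every constraint satisfied while z decreases without bound.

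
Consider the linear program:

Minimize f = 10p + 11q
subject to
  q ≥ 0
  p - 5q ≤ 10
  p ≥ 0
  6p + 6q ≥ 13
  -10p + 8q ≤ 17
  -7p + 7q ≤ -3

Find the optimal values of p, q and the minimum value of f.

p = 13/6, q = 0, minimum f = 65/3

Vertices and f = 10p + 11q:
  (10, 0) → f = 100
  (13/6, 0) → f = 65/3
  (109/84, 73/84) → f = 631/28
The feasible region is unbounded (it extends along (1, 1), (5, 1)), but f strictly increases along every unbounded feasible direction, so there is no improving ray and the minimum is attained at a vertex.

The binding constraints are q = 0 and 6p + 6q = 13.
Solving simultaneously gives p = 13/6, q = 0.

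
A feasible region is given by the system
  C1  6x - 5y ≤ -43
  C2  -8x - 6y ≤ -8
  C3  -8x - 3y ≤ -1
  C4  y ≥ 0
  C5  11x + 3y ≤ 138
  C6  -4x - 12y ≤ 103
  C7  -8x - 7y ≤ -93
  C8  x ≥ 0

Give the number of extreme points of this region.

4

Pairwise boundary intersections that survive every other constraint:
  (561/73, 1301/73)
  (2, 11)
  (0, 46)
  (0, 93/7)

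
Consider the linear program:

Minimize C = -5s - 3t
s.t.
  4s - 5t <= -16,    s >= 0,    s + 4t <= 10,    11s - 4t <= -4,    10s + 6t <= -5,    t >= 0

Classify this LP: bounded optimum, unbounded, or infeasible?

The boundaries 4s - 5t = -16 and 10s + 6t = -5 meet at (-121/74, 70/37), but that point violates s ≥ 0. Every candidate vertex is excluded by some other constraint, so the feasible region is empty.

infeasible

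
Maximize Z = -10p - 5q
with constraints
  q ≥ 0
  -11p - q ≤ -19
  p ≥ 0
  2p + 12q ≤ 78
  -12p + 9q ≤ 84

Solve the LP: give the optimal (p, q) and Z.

Vertices and Z = -10p - 5q:
  (19/11, 0) → Z = -190/11
  (39, 0) → Z = -390
  (15/13, 82/13) → Z = -560/13

The binding constraints are q = 0 and -11p - q = -19.
Solving simultaneously gives p = 19/11, q = 0.

p = 19/11, q = 0, maximum Z = -190/11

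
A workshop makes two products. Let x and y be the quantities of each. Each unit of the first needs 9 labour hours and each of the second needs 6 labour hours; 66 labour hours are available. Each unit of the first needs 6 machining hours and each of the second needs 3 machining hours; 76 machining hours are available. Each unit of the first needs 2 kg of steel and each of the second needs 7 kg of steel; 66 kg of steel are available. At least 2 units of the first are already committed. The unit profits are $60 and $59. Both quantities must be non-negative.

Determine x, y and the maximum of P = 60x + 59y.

Extreme points and P = 60x + 59y:
  (22/3, 0) → P = 440
  (2, 0) → P = 120
  (2, 8) → P = 592

x = 2, y = 8, maximum P = 592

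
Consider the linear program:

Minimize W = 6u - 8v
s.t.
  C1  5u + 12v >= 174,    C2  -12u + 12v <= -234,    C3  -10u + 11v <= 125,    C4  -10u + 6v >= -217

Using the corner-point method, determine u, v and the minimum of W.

Extreme points and W = 6u - 8v:
  (24, 9/2) → W = 108
  (608/25, 131/30) → W = 8324/75
  (25, 11/2) → W = 106

u = 25, v = 11/2, minimum W = 106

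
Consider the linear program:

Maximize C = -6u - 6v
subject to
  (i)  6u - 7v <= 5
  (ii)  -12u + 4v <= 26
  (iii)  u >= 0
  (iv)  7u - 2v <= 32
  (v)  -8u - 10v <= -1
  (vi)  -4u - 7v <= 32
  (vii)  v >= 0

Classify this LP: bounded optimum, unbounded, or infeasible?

Extreme points and C = -6u - 6v:
  (214/37, 157/37) → C = -2226/37
  (5/6, 0) → C = -5
  (0, 13/2) → C = -39
  (45, 283/2) → C = -1119
  (0, 1/10) → C = -3/5
  (1/8, 0) → C = -3/4
The feasible region has finitely many vertices and no improving ray; the maximum is -3/5 at (0, 1/10).

bounded optimum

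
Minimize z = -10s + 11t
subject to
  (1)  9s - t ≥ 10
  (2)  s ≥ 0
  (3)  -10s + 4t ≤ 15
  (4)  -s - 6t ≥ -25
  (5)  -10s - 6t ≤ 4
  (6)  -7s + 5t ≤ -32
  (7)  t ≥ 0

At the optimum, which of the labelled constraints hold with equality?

Vertices and z = -10s + 11t:
  (317/47, 143/47) → z = -1597/47
  (25, 0) → z = -250
  (32/7, 0) → z = -320/7

The minimum is at (25, 0). Substituting into each constraint, equality holds for (4) and (7); the remaining constraints have slack.

(4) and (7)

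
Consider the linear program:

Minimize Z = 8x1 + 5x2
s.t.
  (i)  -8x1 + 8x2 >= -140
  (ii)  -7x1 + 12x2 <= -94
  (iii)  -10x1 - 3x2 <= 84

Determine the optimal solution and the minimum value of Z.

x1 = -63/26, x2 = -259/13, minimum Z = -119

Corner points and Z = 8x1 + 5x2:
  (116/5, 57/10) → Z = 2141/10
  (-63/26, -259/13) → Z = -119
  (-242/47, -1528/141) → Z = -13448/141

At the optimal vertex, -8x1 + 8x2 = -140 and -10x1 - 3x2 = 84.
Solving simultaneously gives x1 = -63/26, x2 = -259/13.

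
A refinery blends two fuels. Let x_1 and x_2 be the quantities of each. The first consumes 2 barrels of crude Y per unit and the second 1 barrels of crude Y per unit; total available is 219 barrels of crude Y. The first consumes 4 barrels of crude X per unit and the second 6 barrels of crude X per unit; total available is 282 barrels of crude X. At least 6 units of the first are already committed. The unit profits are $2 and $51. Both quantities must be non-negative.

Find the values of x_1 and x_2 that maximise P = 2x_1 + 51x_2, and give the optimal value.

Feasible corners and P = 2x_1 + 51x_2:
  (141/2, 0) → P = 141
  (6, 0) → P = 12
  (6, 43) → P = 2205

The optimum lies where 4x_1 + 6x_2 = 282 and x_1 = 6.
Solving simultaneously gives x_1 = 6, x_2 = 43.

x_1 = 6, x_2 = 43, maximum P = 2205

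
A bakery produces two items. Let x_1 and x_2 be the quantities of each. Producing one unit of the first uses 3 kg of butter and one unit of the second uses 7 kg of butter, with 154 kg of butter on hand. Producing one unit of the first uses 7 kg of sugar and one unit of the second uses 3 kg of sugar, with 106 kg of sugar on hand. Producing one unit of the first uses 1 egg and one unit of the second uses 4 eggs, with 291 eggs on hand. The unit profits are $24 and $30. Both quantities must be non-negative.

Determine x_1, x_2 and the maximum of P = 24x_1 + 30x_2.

Corner points and P = 24x_1 + 30x_2:
  (0, 0) → P = 0
  (0, 22) → P = 660
  (106/7, 0) → P = 2544/7
  (7, 19) → P = 738

At the optimal vertex, 3x_1 + 7x_2 = 154 and 7x_1 + 3x_2 = 106.
Solving simultaneously gives x_1 = 7, x_2 = 19.

x_1 = 7, x_2 = 19, maximum P = 738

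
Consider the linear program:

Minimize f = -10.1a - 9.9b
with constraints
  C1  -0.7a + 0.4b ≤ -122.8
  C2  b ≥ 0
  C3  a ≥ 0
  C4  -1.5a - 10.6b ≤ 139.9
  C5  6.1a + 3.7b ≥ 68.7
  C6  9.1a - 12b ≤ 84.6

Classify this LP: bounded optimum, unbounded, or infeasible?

From the feasible point (5142/17, 7559/34), moving in the direction (12, 9.1) keeps every constraint satisfied while f decreases without bound.

unbounded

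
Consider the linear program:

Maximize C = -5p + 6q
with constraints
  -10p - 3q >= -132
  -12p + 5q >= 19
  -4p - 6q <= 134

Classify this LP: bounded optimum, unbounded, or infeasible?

unbounded

From the feasible point (603/86, 887/43), moving in the direction (-6, 4) keeps every constraint satisfied while C increases without bound.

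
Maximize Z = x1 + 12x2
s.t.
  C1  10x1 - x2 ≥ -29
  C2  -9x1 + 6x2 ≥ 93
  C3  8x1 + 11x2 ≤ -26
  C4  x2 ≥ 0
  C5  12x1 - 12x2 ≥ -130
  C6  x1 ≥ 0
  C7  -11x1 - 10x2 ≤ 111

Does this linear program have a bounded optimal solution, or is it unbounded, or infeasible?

infeasible

The boundaries x1 = 0 and -11x1 - 10x2 = 111 meet at (0, -111/10), but that point violates -9x1 + 6x2 ≥ 93. Every candidate vertex is excluded by some other constraint, so the feasible region is empty.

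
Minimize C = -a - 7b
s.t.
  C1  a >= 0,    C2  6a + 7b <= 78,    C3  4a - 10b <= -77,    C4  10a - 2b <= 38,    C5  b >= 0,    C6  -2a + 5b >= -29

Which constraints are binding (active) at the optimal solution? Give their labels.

Corner points and C = -a - 7b:
  (0, 78/7) → C = -78
  (0, 77/10) → C = -539/10
  (241/88, 387/44) → C = -5659/88

The minimum is at (0, 78/7). Substituting into each constraint, equality holds for C1 and C2; the remaining constraints have slack.

C1 and C2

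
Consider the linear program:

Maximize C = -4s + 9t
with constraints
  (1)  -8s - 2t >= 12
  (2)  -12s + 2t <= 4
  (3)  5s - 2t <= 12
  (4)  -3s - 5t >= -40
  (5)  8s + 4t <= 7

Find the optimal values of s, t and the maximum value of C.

s = -4/5, t = -14/5, maximum C = -22

Vertices and C = -4s + 9t:
  (-4/5, -14/5) → C = -22
  (0, -6) → C = -54
  (-16/7, -82/7) → C = -674/7

At the optimal vertex, -8s - 2t = 12 and -12s + 2t = 4.
Solving simultaneously gives s = -4/5, t = -14/5.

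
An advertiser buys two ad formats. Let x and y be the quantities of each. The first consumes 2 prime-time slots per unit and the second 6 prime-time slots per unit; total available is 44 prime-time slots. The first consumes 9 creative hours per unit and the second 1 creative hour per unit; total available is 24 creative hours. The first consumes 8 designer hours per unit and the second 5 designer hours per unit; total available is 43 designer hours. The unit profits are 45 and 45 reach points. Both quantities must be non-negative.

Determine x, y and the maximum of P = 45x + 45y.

x = 1, y = 7, maximum P = 360

Extreme points and P = 45x + 45y:
  (0, 0) → P = 0
  (0, 22/3) → P = 330
  (8/3, 0) → P = 120
  (1, 7) → P = 360
  (77/37, 195/37) → P = 12240/37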